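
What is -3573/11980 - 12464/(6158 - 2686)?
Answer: -10107761/2599660 ≈ -3.8881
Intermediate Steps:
-3573/11980 - 12464/(6158 - 2686) = -3573*1/11980 - 12464/3472 = -3573/11980 - 12464*1/3472 = -3573/11980 - 779/217 = -10107761/2599660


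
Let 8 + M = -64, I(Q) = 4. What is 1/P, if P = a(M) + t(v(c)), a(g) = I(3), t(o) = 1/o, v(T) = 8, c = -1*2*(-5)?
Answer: 8/33 ≈ 0.24242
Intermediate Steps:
c = 10 (c = -2*(-5) = 10)
M = -72 (M = -8 - 64 = -72)
a(g) = 4
P = 33/8 (P = 4 + 1/8 = 4 + ⅛ = 33/8 ≈ 4.1250)
1/P = 1/(33/8) = 8/33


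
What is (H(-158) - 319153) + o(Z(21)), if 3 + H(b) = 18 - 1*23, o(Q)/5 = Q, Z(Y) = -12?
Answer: -319221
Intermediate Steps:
o(Q) = 5*Q
H(b) = -8 (H(b) = -3 + (18 - 1*23) = -3 + (18 - 23) = -3 - 5 = -8)
(H(-158) - 319153) + o(Z(21)) = (-8 - 319153) + 5*(-12) = -319161 - 60 = -319221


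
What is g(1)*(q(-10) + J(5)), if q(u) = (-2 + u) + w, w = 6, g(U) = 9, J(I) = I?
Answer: -9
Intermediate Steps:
q(u) = 4 + u (q(u) = (-2 + u) + 6 = 4 + u)
g(1)*(q(-10) + J(5)) = 9*((4 - 10) + 5) = 9*(-6 + 5) = 9*(-1) = -9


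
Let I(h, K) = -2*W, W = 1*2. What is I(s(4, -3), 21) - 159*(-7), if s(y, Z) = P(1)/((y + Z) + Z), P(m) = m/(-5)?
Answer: 1109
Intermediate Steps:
W = 2
P(m) = -m/5 (P(m) = m*(-⅕) = -m/5)
s(y, Z) = -1/(5*(y + 2*Z)) (s(y, Z) = (-⅕*1)/((y + Z) + Z) = -1/(5*((Z + y) + Z)) = -1/(5*(y + 2*Z)))
I(h, K) = -4 (I(h, K) = -2*2 = -4)
I(s(4, -3), 21) - 159*(-7) = -4 - 159*(-7) = -4 + 1113 = 1109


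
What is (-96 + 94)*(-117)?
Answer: 234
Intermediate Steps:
(-96 + 94)*(-117) = -2*(-117) = 234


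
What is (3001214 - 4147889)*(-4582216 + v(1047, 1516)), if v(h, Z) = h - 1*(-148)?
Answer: 5252942255175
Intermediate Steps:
v(h, Z) = 148 + h (v(h, Z) = h + 148 = 148 + h)
(3001214 - 4147889)*(-4582216 + v(1047, 1516)) = (3001214 - 4147889)*(-4582216 + (148 + 1047)) = -1146675*(-4582216 + 1195) = -1146675*(-4581021) = 5252942255175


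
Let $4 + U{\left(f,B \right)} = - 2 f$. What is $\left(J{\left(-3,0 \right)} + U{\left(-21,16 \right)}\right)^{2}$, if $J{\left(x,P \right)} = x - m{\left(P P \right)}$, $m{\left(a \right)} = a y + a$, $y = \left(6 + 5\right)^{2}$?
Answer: $1225$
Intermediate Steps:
$U{\left(f,B \right)} = -4 - 2 f$
$y = 121$ ($y = 11^{2} = 121$)
$m{\left(a \right)} = 122 a$ ($m{\left(a \right)} = a 121 + a = 121 a + a = 122 a$)
$J{\left(x,P \right)} = x - 122 P^{2}$ ($J{\left(x,P \right)} = x - 122 P P = x - 122 P^{2}$)
$\left(J{\left(-3,0 \right)} + U{\left(-21,16 \right)}\right)^{2} = \left(\left(-3 - 122 \cdot 0^{2}\right) - -38\right)^{2} = \left(\left(-3 - 0\right) + \left(-4 + 42\right)\right)^{2} = \left(\left(-3 + 0\right) + 38\right)^{2} = \left(-3 + 38\right)^{2} = 35^{2} = 1225$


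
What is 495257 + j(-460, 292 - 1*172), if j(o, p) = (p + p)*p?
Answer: 524057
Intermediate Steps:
j(o, p) = 2*p² (j(o, p) = (2*p)*p = 2*p²)
495257 + j(-460, 292 - 1*172) = 495257 + 2*(292 - 1*172)² = 495257 + 2*(292 - 172)² = 495257 + 2*120² = 495257 + 2*14400 = 495257 + 28800 = 524057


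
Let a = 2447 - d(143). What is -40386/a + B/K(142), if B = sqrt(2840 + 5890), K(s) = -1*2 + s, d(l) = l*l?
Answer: 20193/9001 + 3*sqrt(970)/140 ≈ 2.9108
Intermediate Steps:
d(l) = l**2
K(s) = -2 + s
B = 3*sqrt(970) (B = sqrt(8730) = 3*sqrt(970) ≈ 93.434)
a = -18002 (a = 2447 - 1*143**2 = 2447 - 1*20449 = 2447 - 20449 = -18002)
-40386/a + B/K(142) = -40386/(-18002) + (3*sqrt(970))/(-2 + 142) = -40386*(-1/18002) + (3*sqrt(970))/140 = 20193/9001 + (3*sqrt(970))*(1/140) = 20193/9001 + 3*sqrt(970)/140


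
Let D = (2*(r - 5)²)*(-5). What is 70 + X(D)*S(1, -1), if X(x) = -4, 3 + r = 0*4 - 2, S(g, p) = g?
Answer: 66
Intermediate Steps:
r = -5 (r = -3 + (0*4 - 2) = -3 + (0 - 2) = -3 - 2 = -5)
D = -1000 (D = (2*(-5 - 5)²)*(-5) = (2*(-10)²)*(-5) = (2*100)*(-5) = 200*(-5) = -1000)
70 + X(D)*S(1, -1) = 70 - 4*1 = 70 - 4 = 66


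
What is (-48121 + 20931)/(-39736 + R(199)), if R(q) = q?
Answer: 27190/39537 ≈ 0.68771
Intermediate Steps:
(-48121 + 20931)/(-39736 + R(199)) = (-48121 + 20931)/(-39736 + 199) = -27190/(-39537) = -27190*(-1/39537) = 27190/39537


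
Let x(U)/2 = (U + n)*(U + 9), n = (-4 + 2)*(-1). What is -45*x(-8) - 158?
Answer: 382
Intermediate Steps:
n = 2 (n = -2*(-1) = 2)
x(U) = 2*(2 + U)*(9 + U) (x(U) = 2*((U + 2)*(U + 9)) = 2*((2 + U)*(9 + U)) = 2*(2 + U)*(9 + U))
-45*x(-8) - 158 = -45*(36 + 2*(-8)² + 22*(-8)) - 158 = -45*(36 + 2*64 - 176) - 158 = -45*(36 + 128 - 176) - 158 = -45*(-12) - 158 = 540 - 158 = 382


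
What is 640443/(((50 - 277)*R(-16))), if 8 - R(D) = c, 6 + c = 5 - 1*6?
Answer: -213481/1135 ≈ -188.09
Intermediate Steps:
c = -7 (c = -6 + (5 - 1*6) = -6 + (5 - 6) = -6 - 1 = -7)
R(D) = 15 (R(D) = 8 - 1*(-7) = 8 + 7 = 15)
640443/(((50 - 277)*R(-16))) = 640443/(((50 - 277)*15)) = 640443/((-227*15)) = 640443/(-3405) = 640443*(-1/3405) = -213481/1135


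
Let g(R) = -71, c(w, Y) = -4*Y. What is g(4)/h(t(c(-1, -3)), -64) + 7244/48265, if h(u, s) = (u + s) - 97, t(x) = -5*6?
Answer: 4810419/9218615 ≈ 0.52182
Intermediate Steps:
t(x) = -30
h(u, s) = -97 + s + u (h(u, s) = (s + u) - 97 = -97 + s + u)
g(4)/h(t(c(-1, -3)), -64) + 7244/48265 = -71/(-97 - 64 - 30) + 7244/48265 = -71/(-191) + 7244*(1/48265) = -71*(-1/191) + 7244/48265 = 71/191 + 7244/48265 = 4810419/9218615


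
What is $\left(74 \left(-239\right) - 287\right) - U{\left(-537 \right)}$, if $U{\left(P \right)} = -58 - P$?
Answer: $-18452$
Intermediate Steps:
$\left(74 \left(-239\right) - 287\right) - U{\left(-537 \right)} = \left(74 \left(-239\right) - 287\right) - \left(-58 - -537\right) = \left(-17686 - 287\right) - \left(-58 + 537\right) = -17973 - 479 = -18452$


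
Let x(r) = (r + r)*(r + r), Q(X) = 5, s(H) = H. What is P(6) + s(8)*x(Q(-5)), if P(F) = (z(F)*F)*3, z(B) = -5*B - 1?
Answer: 242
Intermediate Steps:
z(B) = -1 - 5*B
P(F) = 3*F*(-1 - 5*F) (P(F) = ((-1 - 5*F)*F)*3 = (F*(-1 - 5*F))*3 = 3*F*(-1 - 5*F))
x(r) = 4*r**2 (x(r) = (2*r)*(2*r) = 4*r**2)
P(6) + s(8)*x(Q(-5)) = -3*6*(1 + 5*6) + 8*(4*5**2) = -3*6*(1 + 30) + 8*(4*25) = -3*6*31 + 8*100 = -558 + 800 = 242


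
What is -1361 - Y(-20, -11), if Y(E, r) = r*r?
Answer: -1482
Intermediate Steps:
Y(E, r) = r²
-1361 - Y(-20, -11) = -1361 - 1*(-11)² = -1361 - 1*121 = -1361 - 121 = -1482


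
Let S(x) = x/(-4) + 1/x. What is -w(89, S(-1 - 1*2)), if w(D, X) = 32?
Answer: -32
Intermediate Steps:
S(x) = 1/x - x/4 (S(x) = x*(-1/4) + 1/x = -x/4 + 1/x = 1/x - x/4)
-w(89, S(-1 - 1*2)) = -1*32 = -32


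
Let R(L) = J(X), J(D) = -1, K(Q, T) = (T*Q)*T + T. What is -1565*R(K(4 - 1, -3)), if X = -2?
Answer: 1565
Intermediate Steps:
K(Q, T) = T + Q*T² (K(Q, T) = (Q*T)*T + T = Q*T² + T = T + Q*T²)
R(L) = -1
-1565*R(K(4 - 1, -3)) = -1565*(-1) = 1565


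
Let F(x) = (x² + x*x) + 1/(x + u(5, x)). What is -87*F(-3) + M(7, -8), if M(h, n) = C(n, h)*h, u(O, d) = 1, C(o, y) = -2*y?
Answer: -3241/2 ≈ -1620.5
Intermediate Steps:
M(h, n) = -2*h² (M(h, n) = (-2*h)*h = -2*h²)
F(x) = 1/(1 + x) + 2*x² (F(x) = (x² + x*x) + 1/(x + 1) = (x² + x²) + 1/(1 + x) = 2*x² + 1/(1 + x) = 1/(1 + x) + 2*x²)
-87*F(-3) + M(7, -8) = -87*(1 + 2*(-3)² + 2*(-3)³)/(1 - 3) - 2*7² = -87*(1 + 2*9 + 2*(-27))/(-2) - 2*49 = -(-87)*(1 + 18 - 54)/2 - 98 = -(-87)*(-35)/2 - 98 = -87*35/2 - 98 = -3045/2 - 98 = -3241/2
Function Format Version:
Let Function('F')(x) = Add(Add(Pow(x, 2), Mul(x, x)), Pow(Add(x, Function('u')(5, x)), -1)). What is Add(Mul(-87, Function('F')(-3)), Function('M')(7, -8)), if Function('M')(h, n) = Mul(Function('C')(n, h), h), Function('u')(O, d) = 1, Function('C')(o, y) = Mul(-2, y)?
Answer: Rational(-3241, 2) ≈ -1620.5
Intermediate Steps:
Function('M')(h, n) = Mul(-2, Pow(h, 2)) (Function('M')(h, n) = Mul(Mul(-2, h), h) = Mul(-2, Pow(h, 2)))
Function('F')(x) = Add(Pow(Add(1, x), -1), Mul(2, Pow(x, 2))) (Function('F')(x) = Add(Add(Pow(x, 2), Mul(x, x)), Pow(Add(x, 1), -1)) = Add(Add(Pow(x, 2), Pow(x, 2)), Pow(Add(1, x), -1)) = Add(Mul(2, Pow(x, 2)), Pow(Add(1, x), -1)) = Add(Pow(Add(1, x), -1), Mul(2, Pow(x, 2))))
Add(Mul(-87, Function('F')(-3)), Function('M')(7, -8)) = Add(Mul(-87, Mul(Pow(Add(1, -3), -1), Add(1, Mul(2, Pow(-3, 2)), Mul(2, Pow(-3, 3))))), Mul(-2, Pow(7, 2))) = Add(Mul(-87, Mul(Pow(-2, -1), Add(1, Mul(2, 9), Mul(2, -27)))), Mul(-2, 49)) = Add(Mul(-87, Mul(Rational(-1, 2), Add(1, 18, -54))), -98) = Add(Mul(-87, Mul(Rational(-1, 2), -35)), -98) = Add(Mul(-87, Rational(35, 2)), -98) = Add(Rational(-3045, 2), -98) = Rational(-3241, 2)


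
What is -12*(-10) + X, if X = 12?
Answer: 132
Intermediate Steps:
-12*(-10) + X = -12*(-10) + 12 = 120 + 12 = 132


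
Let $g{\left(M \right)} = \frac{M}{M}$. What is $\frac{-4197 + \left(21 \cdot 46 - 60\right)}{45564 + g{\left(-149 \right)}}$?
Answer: $- \frac{3291}{45565} \approx -0.072227$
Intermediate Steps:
$g{\left(M \right)} = 1$
$\frac{-4197 + \left(21 \cdot 46 - 60\right)}{45564 + g{\left(-149 \right)}} = \frac{-4197 + \left(21 \cdot 46 - 60\right)}{45564 + 1} = \frac{-4197 + \left(966 - 60\right)}{45565} = \left(-4197 + 906\right) \frac{1}{45565} = \left(-3291\right) \frac{1}{45565} = - \frac{3291}{45565}$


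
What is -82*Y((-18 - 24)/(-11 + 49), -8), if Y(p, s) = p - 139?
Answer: 218284/19 ≈ 11489.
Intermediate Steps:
Y(p, s) = -139 + p
-82*Y((-18 - 24)/(-11 + 49), -8) = -82*(-139 + (-18 - 24)/(-11 + 49)) = -82*(-139 - 42/38) = -82*(-139 - 42*1/38) = -82*(-139 - 21/19) = -82*(-2662/19) = 218284/19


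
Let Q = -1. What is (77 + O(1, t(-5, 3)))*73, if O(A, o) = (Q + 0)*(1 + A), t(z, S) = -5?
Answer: 5475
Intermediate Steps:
O(A, o) = -1 - A (O(A, o) = (-1 + 0)*(1 + A) = -(1 + A) = -1 - A)
(77 + O(1, t(-5, 3)))*73 = (77 + (-1 - 1*1))*73 = (77 + (-1 - 1))*73 = (77 - 2)*73 = 75*73 = 5475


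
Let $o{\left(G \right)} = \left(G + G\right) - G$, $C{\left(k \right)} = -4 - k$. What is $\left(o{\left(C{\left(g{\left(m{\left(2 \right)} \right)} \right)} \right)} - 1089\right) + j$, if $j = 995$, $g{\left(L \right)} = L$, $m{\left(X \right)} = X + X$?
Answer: $-102$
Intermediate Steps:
$m{\left(X \right)} = 2 X$
$o{\left(G \right)} = G$ ($o{\left(G \right)} = 2 G - G = G$)
$\left(o{\left(C{\left(g{\left(m{\left(2 \right)} \right)} \right)} \right)} - 1089\right) + j = \left(\left(-4 - 2 \cdot 2\right) - 1089\right) + 995 = \left(\left(-4 - 4\right) - 1089\right) + 995 = \left(-8 - 1089\right) + 995 = -1097 + 995 = -102$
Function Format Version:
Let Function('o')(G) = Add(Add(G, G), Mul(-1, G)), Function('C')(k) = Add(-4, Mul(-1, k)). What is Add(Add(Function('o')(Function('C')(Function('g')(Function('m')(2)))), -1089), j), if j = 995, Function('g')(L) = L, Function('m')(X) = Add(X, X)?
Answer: -102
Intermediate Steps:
Function('m')(X) = Mul(2, X)
Function('o')(G) = G (Function('o')(G) = Add(Mul(2, G), Mul(-1, G)) = G)
Add(Add(Function('o')(Function('C')(Function('g')(Function('m')(2)))), -1089), j) = Add(Add(Add(-4, Mul(-1, Mul(2, 2))), -1089), 995) = Add(Add(Add(-4, Mul(-1, 4)), -1089), 995) = Add(Add(Add(-4, -4), -1089), 995) = Add(Add(-8, -1089), 995) = Add(-1097, 995) = -102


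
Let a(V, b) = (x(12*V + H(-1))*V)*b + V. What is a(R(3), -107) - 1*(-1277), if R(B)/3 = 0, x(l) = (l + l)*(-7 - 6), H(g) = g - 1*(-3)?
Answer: 1277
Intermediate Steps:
H(g) = 3 + g (H(g) = g + 3 = 3 + g)
x(l) = -26*l (x(l) = (2*l)*(-13) = -26*l)
R(B) = 0 (R(B) = 3*0 = 0)
a(V, b) = V + V*b*(-52 - 312*V) (a(V, b) = ((-26*(12*V + (3 - 1)))*V)*b + V = ((-26*(12*V + 2))*V)*b + V = ((-26*(2 + 12*V))*V)*b + V = ((-52 - 312*V)*V)*b + V = (V*(-52 - 312*V))*b + V = V*b*(-52 - 312*V) + V = V + V*b*(-52 - 312*V))
a(R(3), -107) - 1*(-1277) = 0*(1 - 52*(-107) - 312*0*(-107)) - 1*(-1277) = 0*(1 + 5564 + 0) + 1277 = 0*5565 + 1277 = 0 + 1277 = 1277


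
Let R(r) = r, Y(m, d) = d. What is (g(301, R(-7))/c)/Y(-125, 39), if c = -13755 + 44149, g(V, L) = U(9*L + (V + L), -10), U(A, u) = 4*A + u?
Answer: 457/592683 ≈ 0.00077107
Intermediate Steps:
U(A, u) = u + 4*A
g(V, L) = -10 + 4*V + 40*L (g(V, L) = -10 + 4*(9*L + (V + L)) = -10 + 4*(9*L + (L + V)) = -10 + 4*(V + 10*L) = -10 + (4*V + 40*L) = -10 + 4*V + 40*L)
c = 30394
(g(301, R(-7))/c)/Y(-125, 39) = ((-10 + 4*301 + 40*(-7))/30394)/39 = ((-10 + 1204 - 280)*(1/30394))*(1/39) = (914*(1/30394))*(1/39) = (457/15197)*(1/39) = 457/592683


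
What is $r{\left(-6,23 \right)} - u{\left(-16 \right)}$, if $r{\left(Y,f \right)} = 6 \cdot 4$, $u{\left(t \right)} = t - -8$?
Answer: $32$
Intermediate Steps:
$u{\left(t \right)} = 8 + t$ ($u{\left(t \right)} = t + 8 = 8 + t$)
$r{\left(Y,f \right)} = 24$
$r{\left(-6,23 \right)} - u{\left(-16 \right)} = 24 - \left(8 - 16\right) = 24 - -8 = 24 + 8 = 32$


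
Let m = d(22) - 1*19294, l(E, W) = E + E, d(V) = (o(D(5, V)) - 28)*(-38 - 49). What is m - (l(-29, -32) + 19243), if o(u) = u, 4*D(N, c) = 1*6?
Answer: -72347/2 ≈ -36174.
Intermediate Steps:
D(N, c) = 3/2 (D(N, c) = (1*6)/4 = (¼)*6 = 3/2)
d(V) = 4611/2 (d(V) = (3/2 - 28)*(-38 - 49) = -53/2*(-87) = 4611/2)
l(E, W) = 2*E
m = -33977/2 (m = 4611/2 - 1*19294 = 4611/2 - 19294 = -33977/2 ≈ -16989.)
m - (l(-29, -32) + 19243) = -33977/2 - (2*(-29) + 19243) = -33977/2 - (-58 + 19243) = -33977/2 - 1*19185 = -33977/2 - 19185 = -72347/2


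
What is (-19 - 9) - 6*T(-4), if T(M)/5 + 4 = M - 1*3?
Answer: 302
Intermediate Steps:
T(M) = -35 + 5*M (T(M) = -20 + 5*(M - 1*3) = -20 + 5*(M - 3) = -20 + 5*(-3 + M) = -20 + (-15 + 5*M) = -35 + 5*M)
(-19 - 9) - 6*T(-4) = (-19 - 9) - 6*(-35 + 5*(-4)) = -28 - 6*(-35 - 20) = -28 - 6*(-55) = -28 + 330 = 302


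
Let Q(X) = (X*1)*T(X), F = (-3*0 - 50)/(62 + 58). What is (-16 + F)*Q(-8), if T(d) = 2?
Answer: 788/3 ≈ 262.67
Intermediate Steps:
F = -5/12 (F = (0 - 50)/120 = -50*1/120 = -5/12 ≈ -0.41667)
Q(X) = 2*X (Q(X) = (X*1)*2 = X*2 = 2*X)
(-16 + F)*Q(-8) = (-16 - 5/12)*(2*(-8)) = -197/12*(-16) = 788/3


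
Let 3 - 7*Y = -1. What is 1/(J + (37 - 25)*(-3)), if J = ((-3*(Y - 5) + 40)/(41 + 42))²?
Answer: -337561/12013067 ≈ -0.028099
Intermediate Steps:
Y = 4/7 (Y = 3/7 - ⅐*(-1) = 3/7 + ⅐ = 4/7 ≈ 0.57143)
J = 139129/337561 (J = ((-3*(4/7 - 5) + 40)/(41 + 42))² = ((-3*(-31/7) + 40)/83)² = ((93/7 + 40)*(1/83))² = ((373/7)*(1/83))² = (373/581)² = 139129/337561 ≈ 0.41216)
1/(J + (37 - 25)*(-3)) = 1/(139129/337561 + (37 - 25)*(-3)) = 1/(139129/337561 + 12*(-3)) = 1/(139129/337561 - 36) = 1/(-12013067/337561) = -337561/12013067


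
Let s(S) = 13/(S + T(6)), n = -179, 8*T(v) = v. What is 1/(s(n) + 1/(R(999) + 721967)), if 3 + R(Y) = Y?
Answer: -515472619/37593363 ≈ -13.712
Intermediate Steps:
T(v) = v/8
R(Y) = -3 + Y
s(S) = 13/(3/4 + S) (s(S) = 13/(S + (1/8)*6) = 13/(S + 3/4) = 13/(3/4 + S))
1/(s(n) + 1/(R(999) + 721967)) = 1/(52/(3 + 4*(-179)) + 1/((-3 + 999) + 721967)) = 1/(52/(3 - 716) + 1/(996 + 721967)) = 1/(52/(-713) + 1/722963) = 1/(52*(-1/713) + 1/722963) = 1/(-52/713 + 1/722963) = 1/(-37593363/515472619) = -515472619/37593363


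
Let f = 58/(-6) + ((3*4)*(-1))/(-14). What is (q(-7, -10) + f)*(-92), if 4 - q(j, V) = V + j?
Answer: -23552/21 ≈ -1121.5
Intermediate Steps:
f = -185/21 (f = 58*(-⅙) + (12*(-1))*(-1/14) = -29/3 - 12*(-1/14) = -29/3 + 6/7 = -185/21 ≈ -8.8095)
q(j, V) = 4 - V - j (q(j, V) = 4 - (V + j) = 4 + (-V - j) = 4 - V - j)
(q(-7, -10) + f)*(-92) = ((4 - 1*(-10) - 1*(-7)) - 185/21)*(-92) = ((4 + 10 + 7) - 185/21)*(-92) = (21 - 185/21)*(-92) = (256/21)*(-92) = -23552/21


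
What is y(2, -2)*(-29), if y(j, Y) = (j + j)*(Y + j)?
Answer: 0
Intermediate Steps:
y(j, Y) = 2*j*(Y + j) (y(j, Y) = (2*j)*(Y + j) = 2*j*(Y + j))
y(2, -2)*(-29) = (2*2*(-2 + 2))*(-29) = (2*2*0)*(-29) = 0*(-29) = 0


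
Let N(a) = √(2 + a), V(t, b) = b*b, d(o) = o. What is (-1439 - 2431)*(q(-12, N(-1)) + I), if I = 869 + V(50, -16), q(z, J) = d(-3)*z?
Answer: -4493070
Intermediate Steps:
V(t, b) = b²
q(z, J) = -3*z
I = 1125 (I = 869 + (-16)² = 869 + 256 = 1125)
(-1439 - 2431)*(q(-12, N(-1)) + I) = (-1439 - 2431)*(-3*(-12) + 1125) = -3870*(36 + 1125) = -3870*1161 = -4493070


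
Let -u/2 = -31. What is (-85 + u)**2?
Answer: 529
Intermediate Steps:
u = 62 (u = -2*(-31) = 62)
(-85 + u)**2 = (-85 + 62)**2 = (-23)**2 = 529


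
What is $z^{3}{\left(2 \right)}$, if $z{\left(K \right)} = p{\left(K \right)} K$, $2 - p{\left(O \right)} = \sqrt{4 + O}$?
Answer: $352 - 144 \sqrt{6} \approx -0.72652$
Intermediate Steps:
$p{\left(O \right)} = 2 - \sqrt{4 + O}$
$z{\left(K \right)} = K \left(2 - \sqrt{4 + K}\right)$ ($z{\left(K \right)} = \left(2 - \sqrt{4 + K}\right) K = K \left(2 - \sqrt{4 + K}\right)$)
$z^{3}{\left(2 \right)} = \left(2 \left(2 - \sqrt{4 + 2}\right)\right)^{3} = \left(2 \left(2 - \sqrt{6}\right)\right)^{3} = \left(4 - 2 \sqrt{6}\right)^{3}$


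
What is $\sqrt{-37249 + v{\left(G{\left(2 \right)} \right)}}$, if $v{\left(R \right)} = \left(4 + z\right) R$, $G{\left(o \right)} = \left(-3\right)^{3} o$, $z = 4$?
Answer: $7 i \sqrt{769} \approx 194.12 i$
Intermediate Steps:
$G{\left(o \right)} = - 27 o$
$v{\left(R \right)} = 8 R$ ($v{\left(R \right)} = \left(4 + 4\right) R = 8 R$)
$\sqrt{-37249 + v{\left(G{\left(2 \right)} \right)}} = \sqrt{-37249 + 8 \left(\left(-27\right) 2\right)} = \sqrt{-37249 + 8 \left(-54\right)} = \sqrt{-37249 - 432} = \sqrt{-37681} = 7 i \sqrt{769}$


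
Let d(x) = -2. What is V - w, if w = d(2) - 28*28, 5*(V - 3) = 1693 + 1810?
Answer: 7448/5 ≈ 1489.6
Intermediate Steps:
V = 3518/5 (V = 3 + (1693 + 1810)/5 = 3 + (⅕)*3503 = 3 + 3503/5 = 3518/5 ≈ 703.60)
w = -786 (w = -2 - 28*28 = -2 - 784 = -786)
V - w = 3518/5 - 1*(-786) = 3518/5 + 786 = 7448/5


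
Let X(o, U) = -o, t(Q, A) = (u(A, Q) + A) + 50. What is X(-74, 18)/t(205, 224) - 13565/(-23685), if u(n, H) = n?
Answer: 94534/131057 ≈ 0.72132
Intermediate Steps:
t(Q, A) = 50 + 2*A (t(Q, A) = (A + A) + 50 = 2*A + 50 = 50 + 2*A)
X(-74, 18)/t(205, 224) - 13565/(-23685) = (-1*(-74))/(50 + 2*224) - 13565/(-23685) = 74/(50 + 448) - 13565*(-1/23685) = 74/498 + 2713/4737 = 74*(1/498) + 2713/4737 = 37/249 + 2713/4737 = 94534/131057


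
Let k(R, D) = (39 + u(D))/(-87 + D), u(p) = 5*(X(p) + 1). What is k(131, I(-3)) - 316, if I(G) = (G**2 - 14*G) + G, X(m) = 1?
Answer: -12373/39 ≈ -317.26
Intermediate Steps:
u(p) = 10 (u(p) = 5*(1 + 1) = 5*2 = 10)
I(G) = G**2 - 13*G
k(R, D) = 49/(-87 + D) (k(R, D) = (39 + 10)/(-87 + D) = 49/(-87 + D))
k(131, I(-3)) - 316 = 49/(-87 - 3*(-13 - 3)) - 316 = 49/(-87 - 3*(-16)) - 316 = 49/(-87 + 48) - 316 = 49/(-39) - 316 = 49*(-1/39) - 316 = -49/39 - 316 = -12373/39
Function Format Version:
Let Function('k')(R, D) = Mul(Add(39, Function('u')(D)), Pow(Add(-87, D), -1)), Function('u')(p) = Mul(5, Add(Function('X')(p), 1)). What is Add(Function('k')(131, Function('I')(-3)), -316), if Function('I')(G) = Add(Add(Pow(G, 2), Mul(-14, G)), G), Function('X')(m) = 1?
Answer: Rational(-12373, 39) ≈ -317.26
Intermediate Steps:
Function('u')(p) = 10 (Function('u')(p) = Mul(5, Add(1, 1)) = Mul(5, 2) = 10)
Function('I')(G) = Add(Pow(G, 2), Mul(-13, G))
Function('k')(R, D) = Mul(49, Pow(Add(-87, D), -1)) (Function('k')(R, D) = Mul(Add(39, 10), Pow(Add(-87, D), -1)) = Mul(49, Pow(Add(-87, D), -1)))
Add(Function('k')(131, Function('I')(-3)), -316) = Add(Mul(49, Pow(Add(-87, Mul(-3, Add(-13, -3))), -1)), -316) = Add(Mul(49, Pow(Add(-87, Mul(-3, -16)), -1)), -316) = Add(Mul(49, Pow(Add(-87, 48), -1)), -316) = Add(Mul(49, Pow(-39, -1)), -316) = Add(Mul(49, Rational(-1, 39)), -316) = Add(Rational(-49, 39), -316) = Rational(-12373, 39)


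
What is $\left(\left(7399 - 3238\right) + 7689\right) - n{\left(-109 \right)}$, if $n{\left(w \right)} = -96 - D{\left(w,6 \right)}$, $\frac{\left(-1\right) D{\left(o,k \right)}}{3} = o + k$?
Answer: $12255$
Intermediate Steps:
$D{\left(o,k \right)} = - 3 k - 3 o$ ($D{\left(o,k \right)} = - 3 \left(o + k\right) = - 3 \left(k + o\right) = - 3 k - 3 o$)
$n{\left(w \right)} = -78 + 3 w$ ($n{\left(w \right)} = -96 - \left(\left(-3\right) 6 - 3 w\right) = -96 - \left(-18 - 3 w\right) = -96 + \left(18 + 3 w\right) = -78 + 3 w$)
$\left(\left(7399 - 3238\right) + 7689\right) - n{\left(-109 \right)} = \left(\left(7399 - 3238\right) + 7689\right) - \left(-78 + 3 \left(-109\right)\right) = \left(4161 + 7689\right) - \left(-78 - 327\right) = 11850 - -405 = 11850 + 405 = 12255$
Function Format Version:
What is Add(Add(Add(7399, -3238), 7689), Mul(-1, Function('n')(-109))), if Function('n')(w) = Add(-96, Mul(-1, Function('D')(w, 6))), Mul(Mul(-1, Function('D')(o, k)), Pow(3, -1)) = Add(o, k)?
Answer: 12255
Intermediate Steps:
Function('D')(o, k) = Add(Mul(-3, k), Mul(-3, o)) (Function('D')(o, k) = Mul(-3, Add(o, k)) = Mul(-3, Add(k, o)) = Add(Mul(-3, k), Mul(-3, o)))
Function('n')(w) = Add(-78, Mul(3, w)) (Function('n')(w) = Add(-96, Mul(-1, Add(Mul(-3, 6), Mul(-3, w)))) = Add(-96, Mul(-1, Add(-18, Mul(-3, w)))) = Add(-96, Add(18, Mul(3, w))) = Add(-78, Mul(3, w)))
Add(Add(Add(7399, -3238), 7689), Mul(-1, Function('n')(-109))) = Add(Add(Add(7399, -3238), 7689), Mul(-1, Add(-78, Mul(3, -109)))) = Add(Add(4161, 7689), Mul(-1, Add(-78, -327))) = Add(11850, Mul(-1, -405)) = Add(11850, 405) = 12255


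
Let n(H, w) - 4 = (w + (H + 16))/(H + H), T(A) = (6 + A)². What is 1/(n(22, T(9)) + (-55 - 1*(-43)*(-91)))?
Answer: -44/174153 ≈ -0.00025265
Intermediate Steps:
n(H, w) = 4 + (16 + H + w)/(2*H) (n(H, w) = 4 + (w + (H + 16))/(H + H) = 4 + (w + (16 + H))/((2*H)) = 4 + (16 + H + w)*(1/(2*H)) = 4 + (16 + H + w)/(2*H))
1/(n(22, T(9)) + (-55 - 1*(-43)*(-91))) = 1/((½)*(16 + (6 + 9)² + 9*22)/22 + (-55 - 1*(-43)*(-91))) = 1/((½)*(1/22)*(16 + 15² + 198) + (-55 + 43*(-91))) = 1/((½)*(1/22)*(16 + 225 + 198) + (-55 - 3913)) = 1/((½)*(1/22)*439 - 3968) = 1/(439/44 - 3968) = 1/(-174153/44) = -44/174153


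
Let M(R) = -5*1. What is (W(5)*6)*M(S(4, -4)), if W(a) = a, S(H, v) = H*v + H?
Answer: -150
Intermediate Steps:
S(H, v) = H + H*v
M(R) = -5
(W(5)*6)*M(S(4, -4)) = (5*6)*(-5) = 30*(-5) = -150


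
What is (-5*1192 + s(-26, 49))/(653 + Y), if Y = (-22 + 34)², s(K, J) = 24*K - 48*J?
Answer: -8936/797 ≈ -11.212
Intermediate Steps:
s(K, J) = -48*J + 24*K
Y = 144 (Y = 12² = 144)
(-5*1192 + s(-26, 49))/(653 + Y) = (-5*1192 + (-48*49 + 24*(-26)))/(653 + 144) = (-5960 + (-2352 - 624))/797 = (-5960 - 2976)*(1/797) = -8936*1/797 = -8936/797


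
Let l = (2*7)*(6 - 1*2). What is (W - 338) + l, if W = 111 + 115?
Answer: -56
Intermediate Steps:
W = 226
l = 56 (l = 14*(6 - 2) = 14*4 = 56)
(W - 338) + l = (226 - 338) + 56 = -112 + 56 = -56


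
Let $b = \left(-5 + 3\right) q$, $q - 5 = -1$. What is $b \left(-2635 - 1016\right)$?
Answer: $29208$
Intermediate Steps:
$q = 4$ ($q = 5 - 1 = 4$)
$b = -8$ ($b = \left(-5 + 3\right) 4 = \left(-2\right) 4 = -8$)
$b \left(-2635 - 1016\right) = - 8 \left(-2635 - 1016\right) = \left(-8\right) \left(-3651\right) = 29208$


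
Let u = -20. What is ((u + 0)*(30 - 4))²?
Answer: 270400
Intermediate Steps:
((u + 0)*(30 - 4))² = ((-20 + 0)*(30 - 4))² = (-20*26)² = (-520)² = 270400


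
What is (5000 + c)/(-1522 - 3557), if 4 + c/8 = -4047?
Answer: 9136/1693 ≈ 5.3963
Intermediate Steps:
c = -32408 (c = -32 + 8*(-4047) = -32 - 32376 = -32408)
(5000 + c)/(-1522 - 3557) = (5000 - 32408)/(-1522 - 3557) = -27408/(-5079) = -27408*(-1/5079) = 9136/1693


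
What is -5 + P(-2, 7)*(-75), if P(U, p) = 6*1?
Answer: -455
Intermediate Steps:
P(U, p) = 6
-5 + P(-2, 7)*(-75) = -5 + 6*(-75) = -5 - 450 = -455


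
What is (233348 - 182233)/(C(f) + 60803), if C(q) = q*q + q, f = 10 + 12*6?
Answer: 51115/67609 ≈ 0.75604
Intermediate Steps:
f = 82 (f = 10 + 72 = 82)
C(q) = q + q² (C(q) = q² + q = q + q²)
(233348 - 182233)/(C(f) + 60803) = (233348 - 182233)/(82*(1 + 82) + 60803) = 51115/(82*83 + 60803) = 51115/(6806 + 60803) = 51115/67609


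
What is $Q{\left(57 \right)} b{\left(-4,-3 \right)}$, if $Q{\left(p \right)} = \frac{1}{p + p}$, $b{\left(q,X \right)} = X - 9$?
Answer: $- \frac{2}{19} \approx -0.10526$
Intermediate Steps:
$b{\left(q,X \right)} = -9 + X$ ($b{\left(q,X \right)} = X - 9 = -9 + X$)
$Q{\left(p \right)} = \frac{1}{2 p}$
$Q{\left(57 \right)} b{\left(-4,-3 \right)} = \frac{1}{2 \cdot 57} \left(-9 - 3\right) = \frac{1}{2} \cdot \frac{1}{57} \left(-12\right) = \frac{1}{114} \left(-12\right) = - \frac{2}{19}$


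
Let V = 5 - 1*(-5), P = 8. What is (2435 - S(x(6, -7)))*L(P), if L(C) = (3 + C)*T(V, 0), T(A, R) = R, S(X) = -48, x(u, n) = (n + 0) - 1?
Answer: 0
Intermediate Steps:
x(u, n) = -1 + n (x(u, n) = n - 1 = -1 + n)
V = 10 (V = 5 + 5 = 10)
L(C) = 0 (L(C) = (3 + C)*0 = 0)
(2435 - S(x(6, -7)))*L(P) = (2435 - 1*(-48))*0 = (2435 + 48)*0 = 2483*0 = 0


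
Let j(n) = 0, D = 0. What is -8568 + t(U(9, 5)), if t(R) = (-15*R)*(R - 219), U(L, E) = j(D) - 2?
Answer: -15198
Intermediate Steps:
U(L, E) = -2 (U(L, E) = 0 - 2 = -2)
t(R) = -15*R*(-219 + R) (t(R) = (-15*R)*(-219 + R) = -15*R*(-219 + R))
-8568 + t(U(9, 5)) = -8568 + 15*(-2)*(219 - 1*(-2)) = -8568 + 15*(-2)*(219 + 2) = -8568 + 15*(-2)*221 = -8568 - 6630 = -15198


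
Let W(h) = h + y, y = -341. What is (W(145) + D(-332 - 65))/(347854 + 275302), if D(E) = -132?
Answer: -82/155789 ≈ -0.00052635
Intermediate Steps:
W(h) = -341 + h (W(h) = h - 341 = -341 + h)
(W(145) + D(-332 - 65))/(347854 + 275302) = ((-341 + 145) - 132)/(347854 + 275302) = (-196 - 132)/623156 = -328*1/623156 = -82/155789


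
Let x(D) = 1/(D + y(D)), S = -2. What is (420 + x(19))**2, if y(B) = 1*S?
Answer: 50993881/289 ≈ 1.7645e+5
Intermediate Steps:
y(B) = -2 (y(B) = 1*(-2) = -2)
x(D) = 1/(-2 + D) (x(D) = 1/(D - 2) = 1/(-2 + D))
(420 + x(19))**2 = (420 + 1/(-2 + 19))**2 = (420 + 1/17)**2 = (7141/17)**2 = 50993881/289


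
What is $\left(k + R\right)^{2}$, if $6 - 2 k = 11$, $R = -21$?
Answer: $\frac{2209}{4} \approx 552.25$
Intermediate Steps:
$k = - \frac{5}{2}$ ($k = 3 - \frac{11}{2} = - \frac{5}{2} \approx -2.5$)
$\left(k + R\right)^{2} = \left(- \frac{5}{2} - 21\right)^{2} = \left(- \frac{47}{2}\right)^{2} = \frac{2209}{4}$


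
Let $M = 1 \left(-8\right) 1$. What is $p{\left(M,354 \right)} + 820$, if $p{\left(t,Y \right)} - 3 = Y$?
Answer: $1177$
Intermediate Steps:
$M = -8$ ($M = \left(-8\right) 1 = -8$)
$p{\left(t,Y \right)} = 3 + Y$
$p{\left(M,354 \right)} + 820 = \left(3 + 354\right) + 820 = 357 + 820 = 1177$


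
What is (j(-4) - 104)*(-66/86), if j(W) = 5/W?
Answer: 13893/172 ≈ 80.773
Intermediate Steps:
(j(-4) - 104)*(-66/86) = (5/(-4) - 104)*(-66/86) = (5*(-¼) - 104)*(-66*1/86) = (-5/4 - 104)*(-33/43) = -421/4*(-33/43) = 13893/172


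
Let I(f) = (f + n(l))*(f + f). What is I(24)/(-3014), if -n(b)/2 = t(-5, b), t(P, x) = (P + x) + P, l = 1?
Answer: -1008/1507 ≈ -0.66888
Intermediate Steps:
t(P, x) = x + 2*P
n(b) = 20 - 2*b (n(b) = -2*(b + 2*(-5)) = -2*(b - 10) = -2*(-10 + b) = 20 - 2*b)
I(f) = 2*f*(18 + f) (I(f) = (f + (20 - 2*1))*(f + f) = (f + (20 - 2))*(2*f) = (f + 18)*(2*f) = (18 + f)*(2*f) = 2*f*(18 + f))
I(24)/(-3014) = (2*24*(18 + 24))/(-3014) = (2*24*42)*(-1/3014) = 2016*(-1/3014) = -1008/1507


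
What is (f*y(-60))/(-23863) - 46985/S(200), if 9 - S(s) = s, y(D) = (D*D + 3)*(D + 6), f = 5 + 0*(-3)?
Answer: 1307009765/4557833 ≈ 286.76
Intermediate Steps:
f = 5 (f = 5 + 0 = 5)
y(D) = (3 + D²)*(6 + D) (y(D) = (D² + 3)*(6 + D) = (3 + D²)*(6 + D))
S(s) = 9 - s
(f*y(-60))/(-23863) - 46985/S(200) = (5*(18 + (-60)³ + 3*(-60) + 6*(-60)²))/(-23863) - 46985/(9 - 1*200) = (5*(18 - 216000 - 180 + 6*3600))*(-1/23863) - 46985/(9 - 200) = (5*(18 - 216000 - 180 + 21600))*(-1/23863) - 46985/(-191) = (5*(-194562))*(-1/23863) - 46985*(-1/191) = -972810*(-1/23863) + 46985/191 = 972810/23863 + 46985/191 = 1307009765/4557833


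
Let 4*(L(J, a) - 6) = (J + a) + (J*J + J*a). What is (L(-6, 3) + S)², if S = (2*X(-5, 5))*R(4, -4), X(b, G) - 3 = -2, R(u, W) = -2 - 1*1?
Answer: 225/16 ≈ 14.063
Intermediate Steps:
R(u, W) = -3 (R(u, W) = -2 - 1 = -3)
X(b, G) = 1 (X(b, G) = 3 - 2 = 1)
L(J, a) = 6 + J/4 + a/4 + J²/4 + J*a/4 (L(J, a) = 6 + ((J + a) + (J*J + J*a))/4 = 6 + ((J + a) + (J² + J*a))/4 = 6 + (J + a + J² + J*a)/4 = 6 + (J/4 + a/4 + J²/4 + J*a/4) = 6 + J/4 + a/4 + J²/4 + J*a/4)
S = -6 (S = (2*1)*(-3) = 2*(-3) = -6)
(L(-6, 3) + S)² = ((6 + (¼)*(-6) + (¼)*3 + (¼)*(-6)² + (¼)*(-6)*3) - 6)² = ((6 - 3/2 + ¾ + (¼)*36 - 9/2) - 6)² = ((6 - 3/2 + ¾ + 9 - 9/2) - 6)² = (39/4 - 6)² = (15/4)² = 225/16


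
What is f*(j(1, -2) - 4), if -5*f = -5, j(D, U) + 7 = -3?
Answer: -14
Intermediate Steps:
j(D, U) = -10 (j(D, U) = -7 - 3 = -10)
f = 1 (f = -1/5*(-5) = 1)
f*(j(1, -2) - 4) = 1*(-10 - 4) = 1*(-14) = -14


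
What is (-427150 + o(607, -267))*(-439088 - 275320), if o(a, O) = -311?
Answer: 305381558088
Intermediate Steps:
(-427150 + o(607, -267))*(-439088 - 275320) = (-427150 - 311)*(-439088 - 275320) = -427461*(-714408) = 305381558088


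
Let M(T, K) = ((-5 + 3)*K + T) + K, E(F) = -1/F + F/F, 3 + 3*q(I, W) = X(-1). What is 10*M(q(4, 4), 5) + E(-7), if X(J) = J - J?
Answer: -412/7 ≈ -58.857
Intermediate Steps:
X(J) = 0
q(I, W) = -1 (q(I, W) = -1 + (⅓)*0 = -1 + 0 = -1)
E(F) = 1 - 1/F (E(F) = -1/F + 1 = 1 - 1/F)
M(T, K) = T - K (M(T, K) = (-2*K + T) + K = (T - 2*K) + K = T - K)
10*M(q(4, 4), 5) + E(-7) = 10*(-1 - 1*5) + (-1 - 7)/(-7) = 10*(-1 - 5) - ⅐*(-8) = 10*(-6) + 8/7 = -60 + 8/7 = -412/7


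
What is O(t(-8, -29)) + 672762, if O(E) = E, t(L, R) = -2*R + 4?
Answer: 672824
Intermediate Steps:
t(L, R) = 4 - 2*R
O(t(-8, -29)) + 672762 = (4 - 2*(-29)) + 672762 = (4 + 58) + 672762 = 62 + 672762 = 672824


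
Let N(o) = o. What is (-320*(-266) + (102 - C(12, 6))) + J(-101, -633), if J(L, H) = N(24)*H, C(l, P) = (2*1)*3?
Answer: 70024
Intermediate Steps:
C(l, P) = 6 (C(l, P) = 2*3 = 6)
J(L, H) = 24*H
(-320*(-266) + (102 - C(12, 6))) + J(-101, -633) = (-320*(-266) + (102 - 1*6)) + 24*(-633) = (85120 + (102 - 6)) - 15192 = (85120 + 96) - 15192 = 85216 - 15192 = 70024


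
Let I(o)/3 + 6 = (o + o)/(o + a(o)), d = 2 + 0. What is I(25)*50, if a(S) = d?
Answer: -5600/9 ≈ -622.22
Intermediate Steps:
d = 2
a(S) = 2
I(o) = -18 + 6*o/(2 + o) (I(o) = -18 + 3*((o + o)/(o + 2)) = -18 + 3*((2*o)/(2 + o)) = -18 + 3*(2*o/(2 + o)) = -18 + 6*o/(2 + o))
I(25)*50 = (12*(-3 - 1*25)/(2 + 25))*50 = (12*(-3 - 25)/27)*50 = (12*(1/27)*(-28))*50 = -112/9*50 = -5600/9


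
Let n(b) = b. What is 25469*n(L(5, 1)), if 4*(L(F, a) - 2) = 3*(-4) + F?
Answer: 25469/4 ≈ 6367.3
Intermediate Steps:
L(F, a) = -1 + F/4 (L(F, a) = 2 + (3*(-4) + F)/4 = 2 + (-12 + F)/4 = 2 + (-3 + F/4) = -1 + F/4)
25469*n(L(5, 1)) = 25469*(-1 + (1/4)*5) = 25469*(-1 + 5/4) = 25469*(1/4) = 25469/4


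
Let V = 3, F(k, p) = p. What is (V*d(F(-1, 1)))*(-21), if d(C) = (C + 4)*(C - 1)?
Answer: 0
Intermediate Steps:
d(C) = (-1 + C)*(4 + C) (d(C) = (4 + C)*(-1 + C) = (-1 + C)*(4 + C))
(V*d(F(-1, 1)))*(-21) = (3*(-4 + 1**2 + 3*1))*(-21) = (3*(-4 + 1 + 3))*(-21) = (3*0)*(-21) = 0*(-21) = 0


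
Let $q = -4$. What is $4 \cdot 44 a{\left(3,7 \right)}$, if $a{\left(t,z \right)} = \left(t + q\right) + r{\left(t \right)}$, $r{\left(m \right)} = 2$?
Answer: $176$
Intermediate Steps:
$a{\left(t,z \right)} = -2 + t$ ($a{\left(t,z \right)} = \left(t - 4\right) + 2 = \left(-4 + t\right) + 2 = -2 + t$)
$4 \cdot 44 a{\left(3,7 \right)} = 4 \cdot 44 \left(-2 + 3\right) = 176 \cdot 1 = 176$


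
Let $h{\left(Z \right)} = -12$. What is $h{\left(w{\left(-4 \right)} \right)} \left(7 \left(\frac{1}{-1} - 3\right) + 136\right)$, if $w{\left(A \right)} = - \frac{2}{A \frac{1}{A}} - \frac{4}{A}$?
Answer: $-1296$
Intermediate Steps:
$w{\left(A \right)} = -2 - \frac{4}{A}$ ($w{\left(A \right)} = - \frac{2}{1} - \frac{4}{A} = \left(-2\right) 1 - \frac{4}{A} = -2 - \frac{4}{A}$)
$h{\left(w{\left(-4 \right)} \right)} \left(7 \left(\frac{1}{-1} - 3\right) + 136\right) = - 12 \left(7 \left(\frac{1}{-1} - 3\right) + 136\right) = - 12 \left(7 \left(-1 - 3\right) + 136\right) = - 12 \left(7 \left(-4\right) + 136\right) = - 12 \left(-28 + 136\right) = \left(-12\right) 108 = -1296$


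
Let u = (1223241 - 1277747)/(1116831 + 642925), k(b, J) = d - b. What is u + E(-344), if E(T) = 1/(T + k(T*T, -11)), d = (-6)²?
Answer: -1617142405/52196122716 ≈ -0.030982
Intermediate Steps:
d = 36
k(b, J) = 36 - b
E(T) = 1/(36 + T - T²) (E(T) = 1/(T + (36 - T*T)) = 1/(T + (36 - T²)) = 1/(36 + T - T²))
u = -27253/879878 (u = -54506/1759756 = -54506*1/1759756 = -27253/879878 ≈ -0.030974)
u + E(-344) = -27253/879878 + 1/(36 - 344 - 1*(-344)²) = -27253/879878 + 1/(36 - 344 - 1*118336) = -27253/879878 + 1/(36 - 344 - 118336) = -27253/879878 + 1/(-118644) = -27253/879878 - 1/118644 = -1617142405/52196122716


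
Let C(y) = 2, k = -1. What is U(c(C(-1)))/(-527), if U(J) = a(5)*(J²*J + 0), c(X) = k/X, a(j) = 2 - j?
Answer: -3/4216 ≈ -0.00071158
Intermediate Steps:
c(X) = -1/X
U(J) = -3*J³ (U(J) = (2 - 1*5)*(J²*J + 0) = (2 - 5)*(J³ + 0) = -3*J³)
U(c(C(-1)))/(-527) = -3*(-1/2)³/(-527) = -3*(-1*½)³*(-1/527) = -3*(-½)³*(-1/527) = -3*(-⅛)*(-1/527) = (3/8)*(-1/527) = -3/4216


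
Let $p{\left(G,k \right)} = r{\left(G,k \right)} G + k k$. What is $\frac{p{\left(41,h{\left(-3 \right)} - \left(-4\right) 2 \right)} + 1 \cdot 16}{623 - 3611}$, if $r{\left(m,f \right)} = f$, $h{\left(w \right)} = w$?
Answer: $- \frac{41}{498} \approx -0.082329$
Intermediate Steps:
$p{\left(G,k \right)} = k^{2} + G k$ ($p{\left(G,k \right)} = k G + k k = G k + k^{2} = k^{2} + G k$)
$\frac{p{\left(41,h{\left(-3 \right)} - \left(-4\right) 2 \right)} + 1 \cdot 16}{623 - 3611} = \frac{\left(-3 - \left(-4\right) 2\right) \left(41 - \left(3 - 8\right)\right) + 1 \cdot 16}{623 - 3611} = \frac{\left(-3 - -8\right) \left(41 - -5\right) + 16}{-2988} = \left(\left(-3 + 8\right) \left(41 + \left(-3 + 8\right)\right) + 16\right) \left(- \frac{1}{2988}\right) = \left(5 \left(41 + 5\right) + 16\right) \left(- \frac{1}{2988}\right) = \left(5 \cdot 46 + 16\right) \left(- \frac{1}{2988}\right) = \left(230 + 16\right) \left(- \frac{1}{2988}\right) = 246 \left(- \frac{1}{2988}\right) = - \frac{41}{498}$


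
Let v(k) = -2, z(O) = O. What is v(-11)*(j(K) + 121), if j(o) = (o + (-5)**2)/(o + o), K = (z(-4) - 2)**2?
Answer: -8773/36 ≈ -243.69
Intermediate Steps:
K = 36 (K = (-4 - 2)**2 = (-6)**2 = 36)
j(o) = (25 + o)/(2*o) (j(o) = (o + 25)/((2*o)) = (25 + o)*(1/(2*o)) = (25 + o)/(2*o))
v(-11)*(j(K) + 121) = -2*((1/2)*(25 + 36)/36 + 121) = -2*((1/2)*(1/36)*61 + 121) = -2*(61/72 + 121) = -2*8773/72 = -8773/36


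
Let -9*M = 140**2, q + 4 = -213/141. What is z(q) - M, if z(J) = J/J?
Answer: 19609/9 ≈ 2178.8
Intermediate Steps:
q = -259/47 (q = -4 - 213/141 = -4 - 213*1/141 = -4 - 71/47 = -259/47 ≈ -5.5106)
z(J) = 1
M = -19600/9 (M = -1/9*140**2 = -1/9*19600 = -19600/9 ≈ -2177.8)
z(q) - M = 1 - 1*(-19600/9) = 1 + 19600/9 = 19609/9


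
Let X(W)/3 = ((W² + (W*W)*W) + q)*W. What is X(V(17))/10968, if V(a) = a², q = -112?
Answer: 3499931321/1828 ≈ 1.9146e+6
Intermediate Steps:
X(W) = 3*W*(-112 + W² + W³) (X(W) = 3*(((W² + (W*W)*W) - 112)*W) = 3*(((W² + W²*W) - 112)*W) = 3*(((W² + W³) - 112)*W) = 3*((-112 + W² + W³)*W) = 3*(W*(-112 + W² + W³)) = 3*W*(-112 + W² + W³))
X(V(17))/10968 = (3*17²*(-112 + (17²)² + (17²)³))/10968 = (3*289*(-112 + 289² + 289³))*(1/10968) = (3*289*(-112 + 83521 + 24137569))*(1/10968) = (3*289*24220978)*(1/10968) = 20999587926*(1/10968) = 3499931321/1828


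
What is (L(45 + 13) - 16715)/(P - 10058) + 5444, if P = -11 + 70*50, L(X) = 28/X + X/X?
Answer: 1037572136/190501 ≈ 5446.5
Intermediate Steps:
L(X) = 1 + 28/X (L(X) = 28/X + 1 = 1 + 28/X)
P = 3489 (P = -11 + 3500 = 3489)
(L(45 + 13) - 16715)/(P - 10058) + 5444 = ((28 + (45 + 13))/(45 + 13) - 16715)/(3489 - 10058) + 5444 = ((28 + 58)/58 - 16715)/(-6569) + 5444 = ((1/58)*86 - 16715)*(-1/6569) + 5444 = (43/29 - 16715)*(-1/6569) + 5444 = -484692/29*(-1/6569) + 5444 = 484692/190501 + 5444 = 1037572136/190501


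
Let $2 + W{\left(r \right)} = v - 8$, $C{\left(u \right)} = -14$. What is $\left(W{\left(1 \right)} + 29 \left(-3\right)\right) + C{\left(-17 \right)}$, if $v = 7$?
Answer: $-104$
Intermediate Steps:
$W{\left(r \right)} = -3$ ($W{\left(r \right)} = -2 + \left(7 - 8\right) = -2 - 1 = -3$)
$\left(W{\left(1 \right)} + 29 \left(-3\right)\right) + C{\left(-17 \right)} = \left(-3 + 29 \left(-3\right)\right) - 14 = \left(-3 - 87\right) - 14 = -90 - 14 = -104$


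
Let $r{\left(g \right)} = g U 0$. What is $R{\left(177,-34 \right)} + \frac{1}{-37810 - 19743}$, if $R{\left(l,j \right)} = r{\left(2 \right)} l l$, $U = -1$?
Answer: $- \frac{1}{57553} \approx -1.7375 \cdot 10^{-5}$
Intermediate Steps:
$r{\left(g \right)} = 0$ ($r{\left(g \right)} = g \left(-1\right) 0 = - g 0 = 0$)
$R{\left(l,j \right)} = 0$ ($R{\left(l,j \right)} = 0 l l = 0 l = 0$)
$R{\left(177,-34 \right)} + \frac{1}{-37810 - 19743} = 0 + \frac{1}{-37810 - 19743} = 0 + \frac{1}{-57553} = 0 - \frac{1}{57553} = - \frac{1}{57553}$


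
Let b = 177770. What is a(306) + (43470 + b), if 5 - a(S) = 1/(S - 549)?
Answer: 53762536/243 ≈ 2.2125e+5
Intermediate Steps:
a(S) = 5 - 1/(-549 + S) (a(S) = 5 - 1/(S - 549) = 5 - 1/(-549 + S))
a(306) + (43470 + b) = (-2746 + 5*306)/(-549 + 306) + (43470 + 177770) = (-2746 + 1530)/(-243) + 221240 = -1/243*(-1216) + 221240 = 1216/243 + 221240 = 53762536/243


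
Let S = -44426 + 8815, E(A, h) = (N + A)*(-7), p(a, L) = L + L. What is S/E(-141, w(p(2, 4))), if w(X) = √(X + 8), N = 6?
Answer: -35611/945 ≈ -37.684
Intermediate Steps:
p(a, L) = 2*L
w(X) = √(8 + X)
E(A, h) = -42 - 7*A (E(A, h) = (6 + A)*(-7) = -42 - 7*A)
S = -35611
S/E(-141, w(p(2, 4))) = -35611/(-42 - 7*(-141)) = -35611/(-42 + 987) = -35611/945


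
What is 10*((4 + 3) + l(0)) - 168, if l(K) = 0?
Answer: -98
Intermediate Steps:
10*((4 + 3) + l(0)) - 168 = 10*((4 + 3) + 0) - 168 = 10*(7 + 0) - 168 = 10*7 - 168 = 70 - 168 = -98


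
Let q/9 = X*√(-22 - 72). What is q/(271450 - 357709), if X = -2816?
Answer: 8448*I*√94/28753 ≈ 2.8486*I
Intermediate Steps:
q = -25344*I*√94 (q = 9*(-2816*√(-22 - 72)) = 9*(-2816*I*√94) = -25344*I*√94 ≈ -2.4572e+5*I)
q/(271450 - 357709) = (-25344*I*√94)/(271450 - 357709) = -25344*I*√94/(-86259) = -25344*I*√94*(-1/86259) = 8448*I*√94/28753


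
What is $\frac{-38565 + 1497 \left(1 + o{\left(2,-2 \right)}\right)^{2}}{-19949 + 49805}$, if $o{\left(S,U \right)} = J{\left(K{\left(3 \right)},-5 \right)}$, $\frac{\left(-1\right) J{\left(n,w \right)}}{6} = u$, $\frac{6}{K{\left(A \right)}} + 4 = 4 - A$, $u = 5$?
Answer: $\frac{101701}{2488} \approx 40.877$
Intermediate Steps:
$K{\left(A \right)} = - \frac{6}{A}$ ($K{\left(A \right)} = \frac{6}{-4 - \left(-4 + A\right)} = \frac{6}{\left(-1\right) A} = 6 \left(- \frac{1}{A}\right) = - \frac{6}{A}$)
$J{\left(n,w \right)} = -30$ ($J{\left(n,w \right)} = \left(-6\right) 5 = -30$)
$o{\left(S,U \right)} = -30$
$\frac{-38565 + 1497 \left(1 + o{\left(2,-2 \right)}\right)^{2}}{-19949 + 49805} = \frac{-38565 + 1497 \left(1 - 30\right)^{2}}{-19949 + 49805} = \frac{-38565 + 1497 \left(-29\right)^{2}}{29856} = \left(-38565 + 1497 \cdot 841\right) \frac{1}{29856} = \left(-38565 + 1258977\right) \frac{1}{29856} = 1220412 \cdot \frac{1}{29856} = \frac{101701}{2488}$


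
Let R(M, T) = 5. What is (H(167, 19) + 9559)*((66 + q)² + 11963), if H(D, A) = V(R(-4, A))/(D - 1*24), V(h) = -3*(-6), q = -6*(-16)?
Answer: 4017480745/11 ≈ 3.6523e+8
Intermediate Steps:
q = 96
V(h) = 18
H(D, A) = 18/(-24 + D) (H(D, A) = 18/(D - 1*24) = 18/(D - 24) = 18/(-24 + D))
(H(167, 19) + 9559)*((66 + q)² + 11963) = (18/(-24 + 167) + 9559)*((66 + 96)² + 11963) = (18/143 + 9559)*(162² + 11963) = (18*(1/143) + 9559)*(26244 + 11963) = (18/143 + 9559)*38207 = (1366955/143)*38207 = 4017480745/11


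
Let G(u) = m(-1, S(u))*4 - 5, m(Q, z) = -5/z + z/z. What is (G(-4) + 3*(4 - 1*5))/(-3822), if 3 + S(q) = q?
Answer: 4/13377 ≈ 0.00029902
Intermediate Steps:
S(q) = -3 + q
m(Q, z) = 1 - 5/z (m(Q, z) = -5/z + 1 = 1 - 5/z)
G(u) = -5 + 4*(-8 + u)/(-3 + u) (G(u) = ((-5 + (-3 + u))/(-3 + u))*4 - 5 = ((-8 + u)/(-3 + u))*4 - 5 = 4*(-8 + u)/(-3 + u) - 5 = -5 + 4*(-8 + u)/(-3 + u))
(G(-4) + 3*(4 - 1*5))/(-3822) = ((-17 - 1*(-4))/(-3 - 4) + 3*(4 - 1*5))/(-3822) = ((-17 + 4)/(-7) + 3*(4 - 5))*(-1/3822) = (-⅐*(-13) + 3*(-1))*(-1/3822) = (13/7 - 3)*(-1/3822) = -8/7*(-1/3822) = 4/13377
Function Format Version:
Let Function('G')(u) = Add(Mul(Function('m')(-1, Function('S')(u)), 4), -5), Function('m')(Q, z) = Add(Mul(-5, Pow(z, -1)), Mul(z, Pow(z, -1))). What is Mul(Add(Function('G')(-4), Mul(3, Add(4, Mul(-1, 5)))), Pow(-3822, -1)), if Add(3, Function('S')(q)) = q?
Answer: Rational(4, 13377) ≈ 0.00029902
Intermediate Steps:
Function('S')(q) = Add(-3, q)
Function('m')(Q, z) = Add(1, Mul(-5, Pow(z, -1))) (Function('m')(Q, z) = Add(Mul(-5, Pow(z, -1)), 1) = Add(1, Mul(-5, Pow(z, -1))))
Function('G')(u) = Add(-5, Mul(4, Pow(Add(-3, u), -1), Add(-8, u))) (Function('G')(u) = Add(Mul(Mul(Pow(Add(-3, u), -1), Add(-5, Add(-3, u))), 4), -5) = Add(Mul(Mul(Pow(Add(-3, u), -1), Add(-8, u)), 4), -5) = Add(Mul(4, Pow(Add(-3, u), -1), Add(-8, u)), -5) = Add(-5, Mul(4, Pow(Add(-3, u), -1), Add(-8, u))))
Mul(Add(Function('G')(-4), Mul(3, Add(4, Mul(-1, 5)))), Pow(-3822, -1)) = Mul(Add(Mul(Pow(Add(-3, -4), -1), Add(-17, Mul(-1, -4))), Mul(3, Add(4, Mul(-1, 5)))), Pow(-3822, -1)) = Mul(Add(Mul(Pow(-7, -1), Add(-17, 4)), Mul(3, Add(4, -5))), Rational(-1, 3822)) = Mul(Add(Mul(Rational(-1, 7), -13), Mul(3, -1)), Rational(-1, 3822)) = Mul(Add(Rational(13, 7), -3), Rational(-1, 3822)) = Mul(Rational(-8, 7), Rational(-1, 3822)) = Rational(4, 13377)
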